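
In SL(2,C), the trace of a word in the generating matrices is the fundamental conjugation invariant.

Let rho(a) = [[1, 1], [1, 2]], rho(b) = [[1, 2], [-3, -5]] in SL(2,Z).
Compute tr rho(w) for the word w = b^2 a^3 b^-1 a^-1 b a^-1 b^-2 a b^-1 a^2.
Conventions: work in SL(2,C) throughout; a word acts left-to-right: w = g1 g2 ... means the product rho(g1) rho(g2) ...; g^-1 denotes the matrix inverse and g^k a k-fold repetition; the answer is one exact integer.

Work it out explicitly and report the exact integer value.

rho(b) = [[1, 2], [-3, -5]]
... * rho(b) = [[1, 2], [-3, -5]]  ->  [[-5, -8], [12, 19]]
... * rho(a) = [[1, 1], [1, 2]]  ->  [[-13, -21], [31, 50]]
... * rho(a) = [[1, 1], [1, 2]]  ->  [[-34, -55], [81, 131]]
... * rho(a) = [[1, 1], [1, 2]]  ->  [[-89, -144], [212, 343]]
... * rho(b^-1) = [[-5, -2], [3, 1]]  ->  [[13, 34], [-31, -81]]
... * rho(a^-1) = [[2, -1], [-1, 1]]  ->  [[-8, 21], [19, -50]]
... * rho(b) = [[1, 2], [-3, -5]]  ->  [[-71, -121], [169, 288]]
... * rho(a^-1) = [[2, -1], [-1, 1]]  ->  [[-21, -50], [50, 119]]
... * rho(b^-1) = [[-5, -2], [3, 1]]  ->  [[-45, -8], [107, 19]]
... * rho(b^-1) = [[-5, -2], [3, 1]]  ->  [[201, 82], [-478, -195]]
... * rho(a) = [[1, 1], [1, 2]]  ->  [[283, 365], [-673, -868]]
... * rho(b^-1) = [[-5, -2], [3, 1]]  ->  [[-320, -201], [761, 478]]
... * rho(a) = [[1, 1], [1, 2]]  ->  [[-521, -722], [1239, 1717]]
... * rho(a) = [[1, 1], [1, 2]]  ->  [[-1243, -1965], [2956, 4673]]
tr = -1243 + 4673 = 3430

3430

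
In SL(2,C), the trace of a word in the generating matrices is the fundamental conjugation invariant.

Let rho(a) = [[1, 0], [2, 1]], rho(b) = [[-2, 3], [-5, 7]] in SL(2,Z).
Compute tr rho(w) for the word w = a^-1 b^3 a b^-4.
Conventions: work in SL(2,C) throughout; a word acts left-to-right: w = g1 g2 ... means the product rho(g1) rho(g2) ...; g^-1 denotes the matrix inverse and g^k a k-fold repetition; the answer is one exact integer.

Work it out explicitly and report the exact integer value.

rho(a^-1) = [[1, 0], [-2, 1]]
... * rho(b) = [[-2, 3], [-5, 7]]  ->  [[-2, 3], [-1, 1]]
... * rho(b) = [[-2, 3], [-5, 7]]  ->  [[-11, 15], [-3, 4]]
... * rho(b) = [[-2, 3], [-5, 7]]  ->  [[-53, 72], [-14, 19]]
... * rho(a) = [[1, 0], [2, 1]]  ->  [[91, 72], [24, 19]]
... * rho(b^-1) = [[7, -3], [5, -2]]  ->  [[997, -417], [263, -110]]
... * rho(b^-1) = [[7, -3], [5, -2]]  ->  [[4894, -2157], [1291, -569]]
... * rho(b^-1) = [[7, -3], [5, -2]]  ->  [[23473, -10368], [6192, -2735]]
... * rho(b^-1) = [[7, -3], [5, -2]]  ->  [[112471, -49683], [29669, -13106]]
tr = 112471 + -13106 = 99365

99365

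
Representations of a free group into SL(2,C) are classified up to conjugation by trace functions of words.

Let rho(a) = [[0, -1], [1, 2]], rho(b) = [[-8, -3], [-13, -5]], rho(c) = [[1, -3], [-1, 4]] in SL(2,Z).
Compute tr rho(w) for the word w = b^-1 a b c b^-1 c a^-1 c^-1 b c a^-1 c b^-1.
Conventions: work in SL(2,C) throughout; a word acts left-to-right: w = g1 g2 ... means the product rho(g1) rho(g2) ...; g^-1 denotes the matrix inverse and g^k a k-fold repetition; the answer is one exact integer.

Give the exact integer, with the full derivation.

rho(b^-1) = [[-5, 3], [13, -8]]
... * rho(a) = [[0, -1], [1, 2]]  ->  [[3, 11], [-8, -29]]
... * rho(b) = [[-8, -3], [-13, -5]]  ->  [[-167, -64], [441, 169]]
... * rho(c) = [[1, -3], [-1, 4]]  ->  [[-103, 245], [272, -647]]
... * rho(b^-1) = [[-5, 3], [13, -8]]  ->  [[3700, -2269], [-9771, 5992]]
... * rho(c) = [[1, -3], [-1, 4]]  ->  [[5969, -20176], [-15763, 53281]]
... * rho(a^-1) = [[2, 1], [-1, 0]]  ->  [[32114, 5969], [-84807, -15763]]
... * rho(c^-1) = [[4, 3], [1, 1]]  ->  [[134425, 102311], [-354991, -270184]]
... * rho(b) = [[-8, -3], [-13, -5]]  ->  [[-2405443, -914830], [6352320, 2415893]]
... * rho(c) = [[1, -3], [-1, 4]]  ->  [[-1490613, 3557009], [3936427, -9393388]]
... * rho(a^-1) = [[2, 1], [-1, 0]]  ->  [[-6538235, -1490613], [17266242, 3936427]]
... * rho(c) = [[1, -3], [-1, 4]]  ->  [[-5047622, 13652253], [13329815, -36053018]]
... * rho(b^-1) = [[-5, 3], [13, -8]]  ->  [[202717399, -124360890], [-535338309, 328413589]]
tr = 202717399 + 328413589 = 531130988

531130988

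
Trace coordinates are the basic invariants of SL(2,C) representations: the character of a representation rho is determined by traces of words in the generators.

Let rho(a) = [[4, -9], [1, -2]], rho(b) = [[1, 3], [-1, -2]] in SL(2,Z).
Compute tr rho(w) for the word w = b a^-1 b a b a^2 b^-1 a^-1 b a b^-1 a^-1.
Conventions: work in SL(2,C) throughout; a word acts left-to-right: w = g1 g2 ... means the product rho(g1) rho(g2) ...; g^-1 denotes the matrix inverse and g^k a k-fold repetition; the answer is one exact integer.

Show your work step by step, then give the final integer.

rho(b) = [[1, 3], [-1, -2]]
... * rho(a^-1) = [[-2, 9], [-1, 4]]  ->  [[-5, 21], [4, -17]]
... * rho(b) = [[1, 3], [-1, -2]]  ->  [[-26, -57], [21, 46]]
... * rho(a) = [[4, -9], [1, -2]]  ->  [[-161, 348], [130, -281]]
... * rho(b) = [[1, 3], [-1, -2]]  ->  [[-509, -1179], [411, 952]]
... * rho(a) = [[4, -9], [1, -2]]  ->  [[-3215, 6939], [2596, -5603]]
... * rho(a) = [[4, -9], [1, -2]]  ->  [[-5921, 15057], [4781, -12158]]
... * rho(b^-1) = [[-2, -3], [1, 1]]  ->  [[26899, 32820], [-21720, -26501]]
... * rho(a^-1) = [[-2, 9], [-1, 4]]  ->  [[-86618, 373371], [69941, -301484]]
... * rho(b) = [[1, 3], [-1, -2]]  ->  [[-459989, -1006596], [371425, 812791]]
... * rho(a) = [[4, -9], [1, -2]]  ->  [[-2846552, 6153093], [2298491, -4968407]]
... * rho(b^-1) = [[-2, -3], [1, 1]]  ->  [[11846197, 14692749], [-9565389, -11863880]]
... * rho(a^-1) = [[-2, 9], [-1, 4]]  ->  [[-38385143, 165386769], [30994658, -133544021]]
tr = -38385143 + -133544021 = -171929164

-171929164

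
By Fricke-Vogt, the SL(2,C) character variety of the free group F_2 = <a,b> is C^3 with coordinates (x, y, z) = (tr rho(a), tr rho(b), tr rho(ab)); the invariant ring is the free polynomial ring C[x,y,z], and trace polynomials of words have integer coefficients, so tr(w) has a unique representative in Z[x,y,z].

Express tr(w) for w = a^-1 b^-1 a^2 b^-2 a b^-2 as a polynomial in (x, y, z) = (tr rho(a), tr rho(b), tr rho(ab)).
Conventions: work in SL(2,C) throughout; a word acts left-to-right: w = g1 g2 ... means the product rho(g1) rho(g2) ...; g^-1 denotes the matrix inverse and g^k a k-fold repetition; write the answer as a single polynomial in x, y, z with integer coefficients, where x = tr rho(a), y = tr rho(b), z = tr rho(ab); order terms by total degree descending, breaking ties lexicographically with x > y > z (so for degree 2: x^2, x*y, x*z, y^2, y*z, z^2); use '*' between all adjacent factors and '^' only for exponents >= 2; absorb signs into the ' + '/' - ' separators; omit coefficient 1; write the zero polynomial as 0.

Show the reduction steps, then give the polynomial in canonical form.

reduce: trace(a^2) = trace(a)*trace(a) - trace(1) = x^2 - 2
reduce: trace(a^2 b) = trace(a)*trace(b a) - trace(b) = x*z - y
trace(a b^-1 a) = trace(a^2)*trace(b) - trace(a^2 b) = x^2*y - x*z - y
reduce: trace(a b a b) = trace(a b)*trace(a b) - trace(1) = z^2 - 2
trace(a b^-1 a b) = trace(a b a)*trace(b) - trace(a b a b) = x*y*z - y^2 - z^2 + 2
so trace(a b^-1 a b^-1) = trace(a b^-1 a)*trace(b) - trace(a b^-1 a b) = x^2*y^2 - 2*x*y*z + z^2 - 2
trace(a^3) = trace(a)*trace(a^2) - trace(a) = x^3 - 3*x
reduce: trace(a^3 b) = trace(a)*trace(a b a) - trace(a b) = x^2*z - x*y - z
so trace(a^2 b^-1 a) = trace(a^3)*trace(b) - trace(a^3 b) = x^3*y - x^2*z - 2*x*y + z
trace(a^2 b a^2) = trace(a)*trace(a b a^2) - trace(a b a) = x^3*z - x^2*y - 2*x*z + y
so trace(b a b) = trace(b)*trace(a b) - trace(a) = y*z - x
trace(b a^2 b a) = trace(a)*trace(b a b a) - trace(b a b) = x*z^2 - y*z - x
reduce: trace(b^2) = trace(b)*trace(b) - trace(1) = y^2 - 2
trace(b a^2 b) = trace(a)*trace(b^2 a) - trace(b^2) = x*y*z - x^2 - y^2 + 2
reduce: trace(a^2 b a^2 b) = trace(a)*trace(b a^2 b a) - trace(b a^2 b) = x^2*z^2 - 2*x*y*z + y^2 - 2
so trace(a b a^2 b^-1 a) = trace(a^2 b a^2)*trace(b) - trace(a^2 b a^2 b) = x^3*y*z - x^2*y^2 - x^2*z^2 + 2
trace(a b a b a^2) = trace(a)*trace(a b a b a) - trace(a b a b) = x^2*z^2 - x*y*z - x^2 - z^2 + 2
reduce: trace(b a b a b a) = trace(a b a b)*trace(a b) - trace(b a) = z^3 - 3*z
so trace(b a b a b) = trace(b)*trace(a b a b) - trace(a b a) = y*z^2 - x*z - y
so trace(a b a b a^2 b) = trace(a)*trace(b a b a b a) - trace(b a b a b) = x*z^3 - y*z^2 - 2*x*z + y
reduce: trace(a b a^2 b^-1 a b) = trace(a b a b a^2)*trace(b) - trace(a b a b a^2 b) = x^2*y*z^2 - x*y^2*z - x*z^3 - x^2*y + 2*x*z + y
reduce: trace(b a^2 b^-1 a b^-1 a) = trace(a b a^2 b^-1 a)*trace(b) - trace(a b a^2 b^-1 a b) = x^3*y^2*z - x^2*y^3 - 2*x^2*y*z^2 + x*y^2*z + x*z^3 + x^2*y - 2*x*z + y
so trace(a^2 b^-1 a b^-1 a^-1 b) = trace(b a^2 b^-1 a b^-1)*trace(a) - trace(b a^2 b^-1 a b^-1 a) = -x^3*y^2*z + x^4*y + x^2*y^3 + 2*x^2*y*z^2 - x^3*z - x*y^2*z - x*z^3 - 3*x^2*y + 3*x*z - y
reduce: trace(a b^-1 a^-1 b^-1 a^2 b^-1) = trace(a^2 b^-1 a b^-1 a^-1)*trace(b) - trace(a^2 b^-1 a b^-1 a^-1 b) = x^3*y^2*z - x^4*y - 2*x^2*y*z^2 + x^3*z - x*y^2*z + x*z^3 + 3*x^2*y + y*z^2 - 3*x*z - y
reduce: trace(b a^3 b^-1 a) = trace(a b a^3)*trace(b) - trace(a b a^3 b) = x^3*y*z - x^2*y^2 - x^2*z^2 - x*y*z + x^2 + y^2 + z^2 - 2
reduce: trace(a^3 b^-1 a^-1 b) = trace(b a^3 b^-1)*trace(a) - trace(b a^3 b^-1 a) = -x^3*y*z + x^4 + x^2*y^2 + x^2*z^2 + x*y*z - 4*x^2 - y^2 - z^2 + 2
trace(a b^-1 a^-1 b^-1 a^2) = trace(a^3 b^-1 a^-1)*trace(b) - trace(a^3 b^-1 a^-1 b) = x^3*y*z - x^4 - x^2*z^2 - 2*x*y*z + 4*x^2 + z^2 - 2
reduce: trace(a^-1 b^-1 a^2 b^-2 a b^-1) = trace(a b^-1 a^-1 b^-1 a^2 b^-1)*trace(b) - trace(a b^-1 a^-1 b^-1 a^2) = x^3*y^3*z - x^4*y^2 - 2*x^2*y^2*z^2 - x*y^3*z + x*y*z^3 + x^4 + 3*x^2*y^2 + x^2*z^2 + y^2*z^2 - x*y*z - 4*x^2 - y^2 - z^2 + 2
so trace(b^-2 a^2) = trace(a^2 b^-1)*trace(b) - trace(a^2) = x^2*y^2 - x*y*z - x^2 - y^2 + 2
so trace(b^-1 a^2 b^-2) = trace(b^-2 a^2)*trace(b) - trace(b^-2 a^2 b) = x^2*y^3 - x*y^2*z - 2*x^2*y - y^3 + x*z + 3*y
trace(a^-1 b^-1 a^2 b^-2 a b^-2) = trace(a^-1 b^-1 a^2 b^-2 a b^-1)*trace(b) - trace(a^-1 b^-1 a^2 b^-2 a) = x^3*y^4*z - x^4*y^3 - 2*x^2*y^3*z^2 - x*y^4*z + x*y^2*z^3 + x^4*y + 2*x^2*y^3 + x^2*y*z^2 + y^3*z^2 - 2*x^2*y - y*z^2 - x*z - y

x^3*y^4*z - x^4*y^3 - 2*x^2*y^3*z^2 - x*y^4*z + x*y^2*z^3 + x^4*y + 2*x^2*y^3 + x^2*y*z^2 + y^3*z^2 - 2*x^2*y - y*z^2 - x*z - y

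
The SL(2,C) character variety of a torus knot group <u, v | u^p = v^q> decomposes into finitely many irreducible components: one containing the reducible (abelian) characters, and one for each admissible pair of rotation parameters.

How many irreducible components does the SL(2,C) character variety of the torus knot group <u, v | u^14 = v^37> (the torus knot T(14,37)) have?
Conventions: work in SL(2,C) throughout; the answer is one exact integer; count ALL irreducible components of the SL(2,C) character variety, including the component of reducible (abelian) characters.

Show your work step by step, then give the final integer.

For T(14,37): irreducibility forces the central element u^14 = v^37 to one of +I, -I.
This locks tr(u) to 2*cos(pi*alpha/14), alpha in 1..13, and tr(v) to 2*cos(pi*beta/37), beta in 1..36, on each component of irreducible characters.
Consistency of u^14 = (-1)^alpha I with v^37 = (-1)^beta I forces alpha = beta (mod 2).
Enumerate parity-matched pairs: 7*18 odd-odd plus 6*18 even-even gives 234.
That is 234 components of irreducible characters, and with the reducible (abelian) component the total is 235.

235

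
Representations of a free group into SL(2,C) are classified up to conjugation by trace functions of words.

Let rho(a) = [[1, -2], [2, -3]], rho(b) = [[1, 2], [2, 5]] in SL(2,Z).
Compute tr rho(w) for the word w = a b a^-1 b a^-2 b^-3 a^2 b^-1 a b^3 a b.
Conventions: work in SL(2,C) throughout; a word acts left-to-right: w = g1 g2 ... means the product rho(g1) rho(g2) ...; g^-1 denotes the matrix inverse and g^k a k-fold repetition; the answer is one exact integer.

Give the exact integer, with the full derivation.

589803394

rho(a) = [[1, -2], [2, -3]]
... * rho(b) = [[1, 2], [2, 5]]  ->  [[-3, -8], [-4, -11]]
... * rho(a^-1) = [[-3, 2], [-2, 1]]  ->  [[25, -14], [34, -19]]
... * rho(b) = [[1, 2], [2, 5]]  ->  [[-3, -20], [-4, -27]]
... * rho(a^-1) = [[-3, 2], [-2, 1]]  ->  [[49, -26], [66, -35]]
... * rho(a^-1) = [[-3, 2], [-2, 1]]  ->  [[-95, 72], [-128, 97]]
... * rho(b^-1) = [[5, -2], [-2, 1]]  ->  [[-619, 262], [-834, 353]]
... * rho(b^-1) = [[5, -2], [-2, 1]]  ->  [[-3619, 1500], [-4876, 2021]]
... * rho(b^-1) = [[5, -2], [-2, 1]]  ->  [[-21095, 8738], [-28422, 11773]]
... * rho(a) = [[1, -2], [2, -3]]  ->  [[-3619, 15976], [-4876, 21525]]
... * rho(a) = [[1, -2], [2, -3]]  ->  [[28333, -40690], [38174, -54823]]
... * rho(b^-1) = [[5, -2], [-2, 1]]  ->  [[223045, -97356], [300516, -131171]]
... * rho(a) = [[1, -2], [2, -3]]  ->  [[28333, -154022], [38174, -207519]]
... * rho(b) = [[1, 2], [2, 5]]  ->  [[-279711, -713444], [-376864, -961247]]
... * rho(b) = [[1, 2], [2, 5]]  ->  [[-1706599, -4126642], [-2299358, -5559963]]
... * rho(b) = [[1, 2], [2, 5]]  ->  [[-9959883, -24046408], [-13419284, -32398531]]
... * rho(a) = [[1, -2], [2, -3]]  ->  [[-58052699, 92058990], [-78216346, 124034161]]
... * rho(b) = [[1, 2], [2, 5]]  ->  [[126065281, 344189552], [169851976, 463738113]]
tr = 126065281 + 463738113 = 589803394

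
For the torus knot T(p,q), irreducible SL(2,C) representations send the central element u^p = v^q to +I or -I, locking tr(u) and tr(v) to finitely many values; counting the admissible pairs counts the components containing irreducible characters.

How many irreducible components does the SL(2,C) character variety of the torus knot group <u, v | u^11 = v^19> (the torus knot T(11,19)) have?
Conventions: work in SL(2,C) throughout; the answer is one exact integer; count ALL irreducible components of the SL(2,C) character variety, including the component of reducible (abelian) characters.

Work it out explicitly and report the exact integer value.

91

In the torus knot group T(11,19), u^11 = v^19 is central, so an irreducible representation sends it to +I or -I (Schur).
So on each irreducible component the traces are pinned: tr(u) = 2*cos(pi*alpha/11) with 1 <= alpha <= 10, tr(v) = 2*cos(pi*beta/19) with 1 <= beta <= 18.
Consistency of u^11 = (-1)^alpha I with v^19 = (-1)^beta I forces alpha = beta (mod 2).
Counting: 5 odd alphas x 9 odd betas + 5 even alphas x 9 even betas = 45 + 45 = 90.
Total: 90 irreducible-character components + 1 reducible (abelian) component = 91.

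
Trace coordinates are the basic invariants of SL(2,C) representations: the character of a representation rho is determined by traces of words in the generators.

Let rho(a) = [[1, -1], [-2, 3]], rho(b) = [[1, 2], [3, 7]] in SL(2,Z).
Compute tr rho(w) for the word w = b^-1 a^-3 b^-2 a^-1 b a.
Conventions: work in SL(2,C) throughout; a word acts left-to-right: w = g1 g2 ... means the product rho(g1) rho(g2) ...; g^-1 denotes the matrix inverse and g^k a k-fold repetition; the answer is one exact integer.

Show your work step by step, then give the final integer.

-264860

rho(b^-1) = [[7, -2], [-3, 1]]
... * rho(a^-1) = [[3, 1], [2, 1]]  ->  [[17, 5], [-7, -2]]
... * rho(a^-1) = [[3, 1], [2, 1]]  ->  [[61, 22], [-25, -9]]
... * rho(a^-1) = [[3, 1], [2, 1]]  ->  [[227, 83], [-93, -34]]
... * rho(b^-1) = [[7, -2], [-3, 1]]  ->  [[1340, -371], [-549, 152]]
... * rho(b^-1) = [[7, -2], [-3, 1]]  ->  [[10493, -3051], [-4299, 1250]]
... * rho(a^-1) = [[3, 1], [2, 1]]  ->  [[25377, 7442], [-10397, -3049]]
... * rho(b) = [[1, 2], [3, 7]]  ->  [[47703, 102848], [-19544, -42137]]
... * rho(a) = [[1, -1], [-2, 3]]  ->  [[-157993, 260841], [64730, -106867]]
tr = -157993 + -106867 = -264860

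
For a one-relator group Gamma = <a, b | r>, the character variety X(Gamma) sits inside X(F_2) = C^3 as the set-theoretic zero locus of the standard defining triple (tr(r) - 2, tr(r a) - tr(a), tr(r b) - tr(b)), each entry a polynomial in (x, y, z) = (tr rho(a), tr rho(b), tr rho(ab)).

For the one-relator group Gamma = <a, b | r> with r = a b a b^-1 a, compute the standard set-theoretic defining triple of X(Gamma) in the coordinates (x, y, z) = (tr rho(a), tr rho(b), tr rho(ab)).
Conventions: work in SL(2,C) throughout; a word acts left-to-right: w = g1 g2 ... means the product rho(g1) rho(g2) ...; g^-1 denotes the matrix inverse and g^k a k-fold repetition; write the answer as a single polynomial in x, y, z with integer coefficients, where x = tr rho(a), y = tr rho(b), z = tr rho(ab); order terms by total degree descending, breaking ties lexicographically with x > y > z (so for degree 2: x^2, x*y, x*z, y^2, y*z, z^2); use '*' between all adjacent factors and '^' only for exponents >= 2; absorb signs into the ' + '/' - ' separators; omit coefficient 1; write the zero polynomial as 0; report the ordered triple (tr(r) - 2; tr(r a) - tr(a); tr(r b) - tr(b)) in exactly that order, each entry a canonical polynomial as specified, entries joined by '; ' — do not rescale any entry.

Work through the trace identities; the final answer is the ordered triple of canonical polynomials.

x^2*y*z - x*y^2 - x*z^2 + x - 2; x^3*y*z - x^2*y^2 - x^2*z^2 - x*y*z + x^2 + y^2 + z^2 - x - 2; x*y*z^2 - y^2*z - z^3 - x*y - y + 3*z

trace(b a^2) = trace(a)*trace(b a) - trace(b)   [square of a] = x*z - y
trace(a^2 b a) = trace(a)*trace(b a^2) - trace(b a)   [square of a] = x^2*z - x*y - z
trace(b a b a) = trace(a b)*trace(a b) - trace(1)   [split at a repeated a] = z^2 - 2
trace(b a b) = trace(b)*trace(a b) - trace(a)   [square of b] = y*z - x
trace(a^2 b a b) = trace(a)*trace(b a b a) - trace(b a b)   [square of a] = x*z^2 - y*z - x
trace(a b a b^-1 a) = trace(a^2 b a)*trace(b) - trace(a^2 b a b)   [inverse elimination on b] = x^2*y*z - x*y^2 - x*z^2 + x
trace(a^3 b a) = trace(a)*trace(b a^3) - trace(b a^2) = x^3*z - x^2*y - 2*x*z + y
trace(a^3 b a b) = trace(a)*trace(b a b a^2) - trace(b a b a) = x^2*z^2 - x*y*z - x^2 - z^2 + 2
trace(a b a b^-1 a^2) = trace(a^3 b a)*trace(b) - trace(a^3 b a b) = x^3*y*z - x^2*y^2 - x^2*z^2 - x*y*z + x^2 + y^2 + z^2 - 2
trace(a b a b a b) = trace(b a)*trace(b a b a) - trace(b^-1 a^-1) = z^3 - 3*z
trace(a b a b^-1 a b) = trace(a b a b a)*trace(b) - trace(a b a b a b) = x*y*z^2 - y^2*z - z^3 - x*y + 3*z
assemble the triple (trace(r) - 2; trace(r a) - x; trace(r b) - y)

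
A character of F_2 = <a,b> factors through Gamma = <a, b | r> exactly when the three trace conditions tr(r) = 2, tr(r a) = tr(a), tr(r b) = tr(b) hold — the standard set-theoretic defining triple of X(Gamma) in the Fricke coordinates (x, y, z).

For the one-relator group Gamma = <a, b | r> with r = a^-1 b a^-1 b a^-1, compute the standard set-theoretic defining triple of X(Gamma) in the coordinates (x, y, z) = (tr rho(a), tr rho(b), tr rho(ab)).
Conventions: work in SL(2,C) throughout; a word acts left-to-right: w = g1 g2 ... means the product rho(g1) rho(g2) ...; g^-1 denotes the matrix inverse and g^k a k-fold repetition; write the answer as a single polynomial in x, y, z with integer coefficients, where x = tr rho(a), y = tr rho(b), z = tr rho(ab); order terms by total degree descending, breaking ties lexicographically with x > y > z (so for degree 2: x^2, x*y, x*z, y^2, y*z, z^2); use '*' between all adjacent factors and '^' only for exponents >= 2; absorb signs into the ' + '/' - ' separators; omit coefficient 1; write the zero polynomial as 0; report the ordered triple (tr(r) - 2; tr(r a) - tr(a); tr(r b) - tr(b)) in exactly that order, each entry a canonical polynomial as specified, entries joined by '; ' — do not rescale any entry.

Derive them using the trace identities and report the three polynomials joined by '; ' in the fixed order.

x^3*y^2 - 2*x^2*y*z - x*y^2 + x*z^2 + y*z - x - 2; x^2*y^2 - 2*x*y*z + z^2 - x - 2; x^3*y^3 - 3*x^2*y^2*z + 3*x*y*z^2 - z^3 - 3*x*y - y + 3*z

apply: tr(b^2) = tr(b) * tr(b) - tr(1) = y^2 - 2
apply: tr(b^2 a) = tr(b) * tr(a b) - tr(a) = y*z - x
apply: tr(a^-1 b^2) = tr(b^2) * tr(a) - tr(b^2 a) = x*y^2 - y*z - x
tr(b a^-2 b) = tr(a^-1 b^2) * tr(a) - tr(a^-1 b^2 a) = x^2*y^2 - x*y*z - x^2 - y^2 + 2
use: tr(b a b a) = tr(a b) * tr(a b) - tr(1)   [split at repeated a] = z^2 - 2
tr(b a b a^-1) = tr(b a b) * tr(a) - tr(b a b a) = x*y*z - x^2 - z^2 + 2
use: tr(b a^-2 b a) = tr(b a b a^-1) * tr(a) - tr(b a b) = x^2*y*z - x^3 - x*z^2 - y*z + 3*x
tr(a^-1 b a^-1 b a^-1) = tr(b a^-2 b) * tr(a) - tr(b a^-2 b a) = x^3*y^2 - 2*x^2*y*z - x*y^2 + x*z^2 + y*z - x
use: tr(a^-1 b a^-1 b) = tr(b a^-1 b) * tr(a) - tr(b a^-1 b a)  (eliminate a^-1) = x^2*y^2 - 2*x*y*z + z^2 - 2
apply: tr(b^3) = tr(b) * tr(b^2) - tr(b)  (reduce the b square) = y^3 - 3*y
apply: tr(b^3 a) = tr(b) * tr(b a b) - tr(b a)  (reduce the b square) = y^2*z - x*y - z
use: tr(b^2 a^-1 b) = tr(b^3) * tr(a) - tr(b^3 a)  (eliminate a^-1) = x*y^3 - y^2*z - 2*x*y + z
use: tr(a b a) = tr(a) * tr(b a) - tr(b)  (reduce the a square) = x*z - y
tr(b a b^2 a) = tr(b) * tr(a b a b) - tr(a b a)  (reduce the b square) = y*z^2 - x*z - y
tr(b^2 a^-1 b a) = tr(b a b^2) * tr(a) - tr(b a b^2 a)  (eliminate a^-1) = x*y^2*z - x^2*y - y*z^2 + y
tr(b a^-1 b a^-1 b) = tr(b^2 a^-1 b) * tr(a) - tr(b^2 a^-1 b a)  (eliminate a^-1) = x^2*y^3 - 2*x*y^2*z - x^2*y + y*z^2 + x*z - y
tr(b a b a b a) = tr(a b) * tr(a b a b) - tr(a^-1 b^-1)  (split on a) = z^3 - 3*z
tr(b a^-1 b a b a) = tr(b a b a b) * tr(a) - tr(b a b a b a)  (eliminate a^-1) = x*y*z^2 - x^2*z - z^3 - x*y + 3*z
tr(b a^-1 b a^-1 b a) = tr(b a^-1 b a b) * tr(a) - tr(b a^-1 b a b a)  (eliminate a^-1) = x^2*y^2*z - x^3*y - 2*x*y*z^2 + x^2*z + z^3 + 2*x*y - 3*z
use: tr(a^-1 b a^-1 b a^-1 b) = tr(b a^-1 b a^-1 b) * tr(a) - tr(b a^-1 b a^-1 b a)  (eliminate a^-1) = x^3*y^3 - 3*x^2*y^2*z + 3*x*y*z^2 - z^3 - 3*x*y + 3*z
assemble the triple (tr(r) - 2; tr(r a) - x; tr(r b) - y)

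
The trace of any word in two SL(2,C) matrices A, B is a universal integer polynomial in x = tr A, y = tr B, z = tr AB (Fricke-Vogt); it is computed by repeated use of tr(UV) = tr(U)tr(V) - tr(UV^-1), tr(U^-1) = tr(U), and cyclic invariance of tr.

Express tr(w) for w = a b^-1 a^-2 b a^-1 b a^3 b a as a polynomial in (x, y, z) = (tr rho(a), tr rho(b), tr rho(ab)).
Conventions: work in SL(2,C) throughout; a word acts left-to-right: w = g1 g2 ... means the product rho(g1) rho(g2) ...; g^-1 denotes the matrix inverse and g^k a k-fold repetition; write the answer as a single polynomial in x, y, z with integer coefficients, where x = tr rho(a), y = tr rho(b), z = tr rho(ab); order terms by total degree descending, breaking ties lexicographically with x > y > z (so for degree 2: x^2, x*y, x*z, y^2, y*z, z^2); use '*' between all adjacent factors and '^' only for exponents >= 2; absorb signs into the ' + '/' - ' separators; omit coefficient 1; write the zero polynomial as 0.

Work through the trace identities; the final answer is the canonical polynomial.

use: tr(b a b a) = tr(a b)*tr(a b) - tr(1) = z^2 - 2
apply: tr(b a b) = tr(b)*tr(a b) - tr(a) = y*z - x
apply: tr(b a b a^2) = tr(a)*tr(b a b a) - tr(b a b) = x*z^2 - y*z - x
apply: tr(b a^3 b a) = tr(a)*tr(b a b a^2) - tr(b a b a) = x^2*z^2 - x*y*z - x^2 - z^2 + 2
tr(a b a) = tr(a)*tr(b a) - tr(b) = x*z - y
tr(a b a^2) = tr(a)*tr(a b a) - tr(a b) = x^2*z - x*y - z
apply: tr(b a^2 b^2 a) = tr(b)*tr(a b a^2 b) - tr(a b a^2) = x*y*z^2 - x^2*z - y^2*z + z
tr(a^2) = tr(a)*tr(a) - tr(1) = x^2 - 2
tr(b a^2 b) = tr(b)*tr(a^2 b) - tr(a^2) = x*y*z - x^2 - y^2 + 2
tr(b a^2 b^2) = tr(b)*tr(b a^2 b) - tr(b a^2) = x*y^2*z - x^2*y - y^3 - x*z + 3*y
apply: tr(a b a^2 b^2 a) = tr(a)*tr(b a^2 b^2 a) - tr(b a^2 b^2) = x^2*y*z^2 - x^3*z - 2*x*y^2*z + x^2*y + y^3 + 2*x*z - 3*y
apply: tr(b^2 a^3 b a^2) = tr(a)*tr(a b a^2 b^2 a) - tr(a b a^2 b^2) = x^3*y*z^2 - x^4*z - 2*x^2*y^2*z + x^3*y + x*y^3 - x*y*z^2 + 3*x^2*z + y^2*z - 3*x*y - z
tr(a^3 b a) = tr(a)*tr(a^2 b a) - tr(a^2 b) = x^3*z - x^2*y - 2*x*z + y
apply: tr(b^2 a^3 b a) = tr(b)*tr(a^3 b a b) - tr(a^3 b a) = x^2*y*z^2 - x^3*z - x*y^2*z - y*z^2 + 2*x*z + y
use: tr(b a^3 b a^3 b) = tr(a)*tr(b^2 a^3 b a^2) - tr(b^2 a^3 b a) = x^4*y*z^2 - x^5*z - 2*x^3*y^2*z + x^4*y + x^2*y^3 - 2*x^2*y*z^2 + 4*x^3*z + 2*x*y^2*z - 3*x^2*y + y*z^2 - 3*x*z - y
use: tr(b a b a b a) = tr(a b)*tr(a b a b) - tr(a^-1 b^-1) = z^3 - 3*z
tr(b a b a b) = tr(b)*tr(a b a b) - tr(a b a) = y*z^2 - x*z - y
use: tr(a b a b a b a) = tr(a)*tr(b a b a b a) - tr(b a b a b) = x*z^3 - y*z^2 - 2*x*z + y
tr(b a b a^3 b a) = tr(a)*tr(a b a b a b a) - tr(a b a b a b) = x^2*z^3 - x*y*z^2 - 2*x^2*z - z^3 + x*y + 3*z
use: tr(b a b a^3 b) = tr(a)*tr(a b^2 a b a) - tr(a b^2 a b) = x^2*y*z^2 - x^3*z - x*y^2*z - y*z^2 + 2*x*z + y
use: tr(b a b a^3 b a^2) = tr(a)*tr(b a b a^3 b a) - tr(b a b a^3 b) = x^3*z^3 - 2*x^2*y*z^2 - x^3*z + x*y^2*z - x*z^3 + x^2*y + y*z^2 + x*z - y
tr(b a^3 b a^3 b a) = tr(a)*tr(b a b a^3 b a^2) - tr(b a b a^3 b a) = x^4*z^3 - 2*x^3*y*z^2 - x^4*z + x^2*y^2*z - 2*x^2*z^3 + x^3*y + 2*x*y*z^2 + 3*x^2*z + z^3 - 2*x*y - 3*z
tr(a b a^-1 b a^3 b a^2) = tr(b a^3 b a^3 b)*tr(a) - tr(b a^3 b a^3 b a) = x^5*y*z^2 - x^6*z - 2*x^4*y^2*z - x^4*z^3 + x^5*y + x^3*y^3 + 5*x^4*z + x^2*y^2*z + 2*x^2*z^3 - 4*x^3*y - x*y*z^2 - 6*x^2*z - z^3 + x*y + 3*z
apply: tr(a^3 b a b a) = tr(a)*tr(a b a b a^2) - tr(a b a b a) = x^3*z^2 - x^2*y*z - x^3 - 2*x*z^2 + y*z + 3*x
apply: tr(b a b^2 a^3 b a) = tr(b)*tr(a^3 b a b a b) - tr(a^3 b a b a) = x^2*y*z^3 - x^3*z^2 - x*y^2*z^2 - x^2*y*z - y*z^3 + x^3 + x*y^2 + 2*x*z^2 + 2*y*z - 3*x
apply: tr(a^3) = tr(a)*tr(a^2) - tr(a) = x^3 - 3*x
tr(a^2 b^2 a) = tr(b)*tr(a^3 b) - tr(a^3) = x^2*y*z - x^3 - x*y^2 - y*z + 3*x
tr(b^2 a b^2 a^2) = tr(b)*tr(a^2 b^2 a b) - tr(a^2 b^2 a) = x*y^2*z^2 - 2*x^2*y*z - y^3*z + x^3 + x*y^2 + 2*y*z - 3*x
tr(b^2 a b^2 a) = tr(b)*tr(a b^2 a b) - tr(a b^2 a) = y^2*z^2 - 2*x*y*z + x^2 - 2
tr(b a b^2 a^3 b) = tr(a)*tr(b^2 a b^2 a^2) - tr(b^2 a b^2 a) = x^2*y^2*z^2 - 2*x^3*y*z - x*y^3*z + x^4 + x^2*y^2 - y^2*z^2 + 4*x*y*z - 4*x^2 + 2
use: tr(b a^3 b a^2 b a b) = tr(a)*tr(b a b^2 a^3 b a) - tr(b a b^2 a^3 b) = x^3*y*z^3 - x^4*z^2 - 2*x^2*y^2*z^2 + x^3*y*z + x*y^3*z - x*y*z^3 + 2*x^2*z^2 + y^2*z^2 - 2*x*y*z + x^2 - 2
tr(b a b a b a b a) = tr(b a)*tr(b a b a b a) - tr(b^-1 a^-1 b^-1 a^-1) = z^4 - 4*z^2 + 2
apply: tr(b a b a b a b) = tr(b)*tr(a b a b a b) - tr(a b a b a) = y*z^3 - x*z^2 - 2*y*z + x
tr(b a b a b a^2 b a) = tr(a)*tr(b a b a b a b a) - tr(b a b a b a b) = x*z^4 - y*z^3 - 3*x*z^2 + 2*y*z + x
tr(b a b a b a^2 b) = tr(b)*tr(a b a b a^2 b) - tr(a b a b a^2) = x*y*z^3 - x^2*z^2 - y^2*z^2 - x*y*z + x^2 + y^2 + z^2 - 2
apply: tr(b a^2 b a b a b a^2) = tr(a)*tr(b a b a b a^2 b a) - tr(b a b a b a^2 b) = x^2*z^4 - 2*x*y*z^3 - 2*x^2*z^2 + y^2*z^2 + 3*x*y*z - y^2 - z^2 + 2
use: tr(b a^3 b a^2 b a b a) = tr(a)*tr(b a^2 b a b a b a^2) - tr(b a^2 b a b a b a) = x^3*z^4 - 2*x^2*y*z^3 - 2*x^3*z^2 + x*y^2*z^2 - x*z^4 + 3*x^2*y*z + y*z^3 - x*y^2 + 2*x*z^2 - 2*y*z + x
use: tr(a b a^-1 b a^3 b a^2 b) = tr(b a^3 b a^2 b a b)*tr(a) - tr(b a^3 b a^2 b a b a) = x^4*y*z^3 - x^5*z^2 - 2*x^3*y^2*z^2 - x^3*z^4 + x^4*y*z + x^2*y^3*z + x^2*y*z^3 + 4*x^3*z^2 + x*z^4 - 5*x^2*y*z - y*z^3 + x^3 + x*y^2 - 2*x*z^2 + 2*y*z - 3*x
tr(b a^-1 b a^3 b a^2 b^-1 a) = tr(a b a^-1 b a^3 b a^2)*tr(b) - tr(a b a^-1 b a^3 b a^2 b) = x^5*y^2*z^2 - x^6*y*z - 2*x^4*y^3*z - 2*x^4*y*z^3 + x^5*y^2 + x^5*z^2 + x^3*y^4 + 2*x^3*y^2*z^2 + x^3*z^4 + 4*x^4*y*z + x^2*y*z^3 - 4*x^3*y^2 - 4*x^3*z^2 - x*y^2*z^2 - x*z^4 - x^2*y*z - x^3 + 2*x*z^2 + y*z + 3*x
tr(b a^-1 b a^3 b a^2 b^-1 a^-1) = tr(b a^-1 b a^3 b a^2 b^-1)*tr(a) - tr(b a^-1 b a^3 b a^2 b^-1 a) = -x^5*y^2*z^2 + x^6*y*z + 2*x^4*y^3*z + 2*x^4*y*z^3 - x^5*y^2 - x^5*z^2 - x^3*y^4 - 2*x^3*y^2*z^2 - x^3*z^4 - 4*x^4*y*z - x^2*y*z^3 + 4*x^3*y^2 + 5*x^3*z^2 + x*y^2*z^2 + x*z^4 - 3*x*z^2 - y*z - x
tr(a b^-1 a^-2 b a^-1 b a^3 b a) = tr(b a^-1 b a^3 b a^2 b^-1 a^-1)*tr(a) - tr(b a^-1 b a^3 b a^2 b^-1) = -x^6*y^2*z^2 + x^7*y*z + 2*x^5*y^3*z + 2*x^5*y*z^3 - x^6*y^2 - x^6*z^2 - x^4*y^4 - 2*x^4*y^2*z^2 - x^4*z^4 - 4*x^5*y*z - x^3*y*z^3 + 4*x^4*y^2 + 5*x^4*z^2 + x^2*y^2*z^2 + x^2*z^4 - 4*x^2*z^2 + z^2 - 2

-x^6*y^2*z^2 + x^7*y*z + 2*x^5*y^3*z + 2*x^5*y*z^3 - x^6*y^2 - x^6*z^2 - x^4*y^4 - 2*x^4*y^2*z^2 - x^4*z^4 - 4*x^5*y*z - x^3*y*z^3 + 4*x^4*y^2 + 5*x^4*z^2 + x^2*y^2*z^2 + x^2*z^4 - 4*x^2*z^2 + z^2 - 2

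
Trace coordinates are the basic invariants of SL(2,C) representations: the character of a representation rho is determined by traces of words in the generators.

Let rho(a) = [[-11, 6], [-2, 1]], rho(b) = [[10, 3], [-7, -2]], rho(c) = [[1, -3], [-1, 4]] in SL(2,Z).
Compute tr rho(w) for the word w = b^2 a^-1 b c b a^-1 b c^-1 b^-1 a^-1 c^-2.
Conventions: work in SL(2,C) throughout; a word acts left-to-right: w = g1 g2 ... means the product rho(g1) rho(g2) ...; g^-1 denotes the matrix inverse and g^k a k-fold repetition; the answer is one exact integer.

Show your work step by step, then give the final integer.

rho(b) = [[10, 3], [-7, -2]]
... * rho(b) = [[10, 3], [-7, -2]]  ->  [[79, 24], [-56, -17]]
... * rho(a^-1) = [[1, -6], [2, -11]]  ->  [[127, -738], [-90, 523]]
... * rho(b) = [[10, 3], [-7, -2]]  ->  [[6436, 1857], [-4561, -1316]]
... * rho(c) = [[1, -3], [-1, 4]]  ->  [[4579, -11880], [-3245, 8419]]
... * rho(b) = [[10, 3], [-7, -2]]  ->  [[128950, 37497], [-91383, -26573]]
... * rho(a^-1) = [[1, -6], [2, -11]]  ->  [[203944, -1186167], [-144529, 840601]]
... * rho(b) = [[10, 3], [-7, -2]]  ->  [[10342609, 2984166], [-7329497, -2114789]]
... * rho(c^-1) = [[4, 3], [1, 1]]  ->  [[44354602, 34011993], [-31432777, -24103280]]
... * rho(b^-1) = [[-2, -3], [7, 10]]  ->  [[149374747, 207056124], [-105857406, -146734469]]
... * rho(a^-1) = [[1, -6], [2, -11]]  ->  [[563486995, -3173865846], [-399326344, 2249223595]]
... * rho(c^-1) = [[4, 3], [1, 1]]  ->  [[-919917866, -1483404861], [651918219, 1051244563]]
... * rho(c^-1) = [[4, 3], [1, 1]]  ->  [[-5163076325, -4243158459], [3658917439, 3006999220]]
tr = -5163076325 + 3006999220 = -2156077105

-2156077105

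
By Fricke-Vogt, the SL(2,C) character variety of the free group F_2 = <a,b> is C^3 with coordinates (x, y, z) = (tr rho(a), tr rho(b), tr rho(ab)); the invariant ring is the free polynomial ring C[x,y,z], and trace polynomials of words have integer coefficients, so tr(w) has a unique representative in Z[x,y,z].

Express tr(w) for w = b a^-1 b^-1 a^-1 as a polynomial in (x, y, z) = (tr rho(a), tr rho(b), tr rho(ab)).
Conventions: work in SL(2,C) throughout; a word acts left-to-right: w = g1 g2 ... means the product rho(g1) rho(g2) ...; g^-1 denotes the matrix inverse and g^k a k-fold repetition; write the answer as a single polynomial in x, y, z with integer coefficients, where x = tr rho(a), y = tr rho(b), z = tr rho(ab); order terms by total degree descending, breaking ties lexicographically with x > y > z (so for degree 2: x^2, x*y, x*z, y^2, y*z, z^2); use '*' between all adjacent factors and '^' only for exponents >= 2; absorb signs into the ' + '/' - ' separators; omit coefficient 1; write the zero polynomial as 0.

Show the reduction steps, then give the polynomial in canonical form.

x*y*z - y^2 - z^2 + 2

trace(a^-1) = trace(a) = x
reduce: trace(a b a) = trace(a)*trace(b a) - trace(b)  (reduce the a square) = x*z - y
so trace(a b a b) = trace(a b)*trace(a b) - trace(1)  (split on a) = z^2 - 2
trace(b a b^-1 a) = trace(a b a)*trace(b) - trace(a b a b)  (eliminate b^-1) = x*y*z - y^2 - z^2 + 2
trace(b^-1 a^-1 b a) = trace(b a b^-1)*trace(a) - trace(b a b^-1 a)  (eliminate a^-1) = -x*y*z + x^2 + y^2 + z^2 - 2
reduce: trace(b a^-1 b^-1 a^-1) = trace(b^-1 a^-1 b)*trace(a) - trace(b^-1 a^-1 b a)  (eliminate a^-1) = x*y*z - y^2 - z^2 + 2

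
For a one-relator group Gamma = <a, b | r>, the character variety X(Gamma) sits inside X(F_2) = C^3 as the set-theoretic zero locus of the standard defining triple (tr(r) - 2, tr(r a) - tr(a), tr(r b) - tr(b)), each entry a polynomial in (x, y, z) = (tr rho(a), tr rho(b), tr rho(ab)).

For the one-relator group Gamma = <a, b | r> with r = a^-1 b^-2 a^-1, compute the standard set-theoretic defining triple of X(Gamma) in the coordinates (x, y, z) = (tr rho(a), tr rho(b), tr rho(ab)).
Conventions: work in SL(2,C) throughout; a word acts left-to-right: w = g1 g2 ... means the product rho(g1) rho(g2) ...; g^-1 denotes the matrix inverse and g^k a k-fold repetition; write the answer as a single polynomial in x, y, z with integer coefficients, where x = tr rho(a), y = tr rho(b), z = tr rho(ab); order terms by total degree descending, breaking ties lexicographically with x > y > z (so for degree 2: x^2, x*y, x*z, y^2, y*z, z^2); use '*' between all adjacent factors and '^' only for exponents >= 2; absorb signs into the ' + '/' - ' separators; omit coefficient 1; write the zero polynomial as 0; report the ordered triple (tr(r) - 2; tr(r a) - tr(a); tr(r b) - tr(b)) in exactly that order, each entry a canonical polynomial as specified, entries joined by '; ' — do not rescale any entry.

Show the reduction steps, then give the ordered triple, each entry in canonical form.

use: tr(a^-1) = tr(a) = x
tr(a^-2) = tr(a^-1) tr(a) - tr(1)  (eliminate a^-1) = x^2 - 2
apply: tr(b a^-1) = tr(b) tr(a) - tr(b a)  (eliminate a^-1) = x*y - z
tr(a^-2 b) = tr(b a^-1) tr(a) - tr(b)  (eliminate a^-1) = x^2*y - x*z - y
use: tr(a^-2 b^-1) = tr(a^-2) tr(b) - tr(a^-2 b)  (eliminate b^-1) = x*z - y
tr(a^-1 b^-2 a^-1) = tr(a^-2 b^-1) tr(b) - tr(a^-2)  (eliminate b^-1) = x*y*z - x^2 - y^2 + 2
apply: tr(a^-1 b^-2) = tr(b^-1 a^-1) tr(b) - tr(b^-1 a^-1 b)   [inverse elimination on b] = y*z - x
use: tr(a b a b) = tr(a b) tr(a b) - tr(1) = z^2 - 2
tr(b a b^-1 a) = tr(a b a) tr(b) - tr(a b a b) = x*y*z - y^2 - z^2 + 2
tr(a^-1 b a b^-1) = tr(b a b^-1) tr(a) - tr(b a b^-1 a) = -x*y*z + x^2 + y^2 + z^2 - 2
tr(b^-2 a^-1 b a) = tr(a^-1 b a b^-1) tr(b) - tr(a^-1 b a) = -x*y^2*z + x^2*y + y^3 + y*z^2 - 3*y
use: tr(a^-1 b^-2 a^-1 b) = tr(b^-2 a^-1 b) tr(a) - tr(b^-2 a^-1 b a) = x*y^2*z - x^2*y - y^3 - y*z^2 + x*z + 3*y
assemble the triple (tr(r) - 2; tr(r a) - x; tr(r b) - y)

x*y*z - x^2 - y^2; y*z - 2*x; x*y^2*z - x^2*y - y^3 - y*z^2 + x*z + 2*y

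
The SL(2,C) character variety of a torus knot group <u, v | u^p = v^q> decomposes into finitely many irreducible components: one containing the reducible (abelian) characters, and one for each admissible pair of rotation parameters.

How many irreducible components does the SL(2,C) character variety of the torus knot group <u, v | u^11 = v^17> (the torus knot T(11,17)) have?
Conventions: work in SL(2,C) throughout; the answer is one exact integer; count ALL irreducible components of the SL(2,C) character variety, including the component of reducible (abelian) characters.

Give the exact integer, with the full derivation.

For T(11,17): irreducibility forces the central element u^11 = v^17 to one of +I, -I.
On an irreducible component, tr(u) is locked at 2*cos(pi*alpha/11) for some alpha in 1..10, and tr(v) at 2*cos(pi*beta/17) for some beta in 1..16.
u^11 = (-1)^alpha I and v^17 = (-1)^beta I must agree, so alpha and beta have equal parity.
Enumerate parity-matched pairs: 5*8 odd-odd plus 5*8 even-even gives 80.
Total: 80 irreducible-character components + 1 reducible (abelian) component = 81.

81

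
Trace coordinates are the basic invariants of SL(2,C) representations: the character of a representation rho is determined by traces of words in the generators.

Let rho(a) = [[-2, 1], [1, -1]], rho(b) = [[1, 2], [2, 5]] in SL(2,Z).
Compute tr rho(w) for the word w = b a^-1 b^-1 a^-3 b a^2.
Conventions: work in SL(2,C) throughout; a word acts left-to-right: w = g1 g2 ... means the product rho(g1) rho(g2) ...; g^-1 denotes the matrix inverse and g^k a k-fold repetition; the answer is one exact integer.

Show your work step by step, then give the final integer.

rho(b) = [[1, 2], [2, 5]]
... * rho(a^-1) = [[-1, -1], [-1, -2]]  ->  [[-3, -5], [-7, -12]]
... * rho(b^-1) = [[5, -2], [-2, 1]]  ->  [[-5, 1], [-11, 2]]
... * rho(a^-1) = [[-1, -1], [-1, -2]]  ->  [[4, 3], [9, 7]]
... * rho(a^-1) = [[-1, -1], [-1, -2]]  ->  [[-7, -10], [-16, -23]]
... * rho(a^-1) = [[-1, -1], [-1, -2]]  ->  [[17, 27], [39, 62]]
... * rho(b) = [[1, 2], [2, 5]]  ->  [[71, 169], [163, 388]]
... * rho(a) = [[-2, 1], [1, -1]]  ->  [[27, -98], [62, -225]]
... * rho(a) = [[-2, 1], [1, -1]]  ->  [[-152, 125], [-349, 287]]
tr = -152 + 287 = 135

135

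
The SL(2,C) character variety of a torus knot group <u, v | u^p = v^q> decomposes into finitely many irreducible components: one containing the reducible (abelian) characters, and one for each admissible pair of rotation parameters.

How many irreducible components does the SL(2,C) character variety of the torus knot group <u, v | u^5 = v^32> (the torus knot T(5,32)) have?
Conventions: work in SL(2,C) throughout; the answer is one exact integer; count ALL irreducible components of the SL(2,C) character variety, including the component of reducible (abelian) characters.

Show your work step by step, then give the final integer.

63

In the torus knot group T(5,32), u^5 = v^32 is central, so an irreducible representation sends it to +I or -I (Schur).
On an irreducible component, tr(u) is locked at 2*cos(pi*alpha/5) for some alpha in 1..4, and tr(v) at 2*cos(pi*beta/32) for some beta in 1..31.
Consistency of u^5 = (-1)^alpha I with v^32 = (-1)^beta I forces alpha = beta (mod 2).
Counting: 2 odd alphas x 16 odd betas + 2 even alphas x 15 even betas = 32 + 30 = 62.
Total: 62 irreducible-character components + 1 reducible (abelian) component = 63.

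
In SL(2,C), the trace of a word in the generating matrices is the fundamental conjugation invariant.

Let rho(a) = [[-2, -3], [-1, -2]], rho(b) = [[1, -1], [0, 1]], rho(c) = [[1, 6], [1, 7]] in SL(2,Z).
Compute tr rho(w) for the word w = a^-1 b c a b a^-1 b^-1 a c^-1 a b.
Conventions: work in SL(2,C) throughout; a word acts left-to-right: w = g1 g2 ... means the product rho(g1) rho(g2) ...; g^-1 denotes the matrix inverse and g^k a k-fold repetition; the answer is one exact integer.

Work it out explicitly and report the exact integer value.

rho(a^-1) = [[-2, 3], [1, -2]]
... * rho(b) = [[1, -1], [0, 1]]  ->  [[-2, 5], [1, -3]]
... * rho(c) = [[1, 6], [1, 7]]  ->  [[3, 23], [-2, -15]]
... * rho(a) = [[-2, -3], [-1, -2]]  ->  [[-29, -55], [19, 36]]
... * rho(b) = [[1, -1], [0, 1]]  ->  [[-29, -26], [19, 17]]
... * rho(a^-1) = [[-2, 3], [1, -2]]  ->  [[32, -35], [-21, 23]]
... * rho(b^-1) = [[1, 1], [0, 1]]  ->  [[32, -3], [-21, 2]]
... * rho(a) = [[-2, -3], [-1, -2]]  ->  [[-61, -90], [40, 59]]
... * rho(c^-1) = [[7, -6], [-1, 1]]  ->  [[-337, 276], [221, -181]]
... * rho(a) = [[-2, -3], [-1, -2]]  ->  [[398, 459], [-261, -301]]
... * rho(b) = [[1, -1], [0, 1]]  ->  [[398, 61], [-261, -40]]
tr = 398 + -40 = 358

358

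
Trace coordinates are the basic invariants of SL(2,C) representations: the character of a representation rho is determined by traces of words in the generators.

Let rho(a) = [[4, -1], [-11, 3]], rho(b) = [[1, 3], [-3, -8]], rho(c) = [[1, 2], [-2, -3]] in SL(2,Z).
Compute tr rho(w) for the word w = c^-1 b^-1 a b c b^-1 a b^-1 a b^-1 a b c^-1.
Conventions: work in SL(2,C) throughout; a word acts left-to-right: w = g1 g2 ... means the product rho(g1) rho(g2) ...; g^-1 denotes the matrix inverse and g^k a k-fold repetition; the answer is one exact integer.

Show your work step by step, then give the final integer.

358

rho(c^-1) = [[-3, -2], [2, 1]]
... * rho(b^-1) = [[-8, -3], [3, 1]]  ->  [[18, 7], [-13, -5]]
... * rho(a) = [[4, -1], [-11, 3]]  ->  [[-5, 3], [3, -2]]
... * rho(b) = [[1, 3], [-3, -8]]  ->  [[-14, -39], [9, 25]]
... * rho(c) = [[1, 2], [-2, -3]]  ->  [[64, 89], [-41, -57]]
... * rho(b^-1) = [[-8, -3], [3, 1]]  ->  [[-245, -103], [157, 66]]
... * rho(a) = [[4, -1], [-11, 3]]  ->  [[153, -64], [-98, 41]]
... * rho(b^-1) = [[-8, -3], [3, 1]]  ->  [[-1416, -523], [907, 335]]
... * rho(a) = [[4, -1], [-11, 3]]  ->  [[89, -153], [-57, 98]]
... * rho(b^-1) = [[-8, -3], [3, 1]]  ->  [[-1171, -420], [750, 269]]
... * rho(a) = [[4, -1], [-11, 3]]  ->  [[-64, -89], [41, 57]]
... * rho(b) = [[1, 3], [-3, -8]]  ->  [[203, 520], [-130, -333]]
... * rho(c^-1) = [[-3, -2], [2, 1]]  ->  [[431, 114], [-276, -73]]
tr = 431 + -73 = 358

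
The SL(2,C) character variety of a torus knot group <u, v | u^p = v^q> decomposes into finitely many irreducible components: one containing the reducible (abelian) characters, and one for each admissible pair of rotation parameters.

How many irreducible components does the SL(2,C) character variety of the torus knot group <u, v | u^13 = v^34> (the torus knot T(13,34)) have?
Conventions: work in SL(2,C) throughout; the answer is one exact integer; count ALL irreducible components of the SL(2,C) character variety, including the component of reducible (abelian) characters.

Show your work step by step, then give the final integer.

In the torus knot group T(13,34), u^13 = v^34 is central, so an irreducible representation sends it to +I or -I (Schur).
On an irreducible component, tr(u) is locked at 2*cos(pi*alpha/13) for some alpha in 1..12, and tr(v) at 2*cos(pi*beta/34) for some beta in 1..33.
The two central values (-1)^alpha I and (-1)^beta I must be the same matrix, so alpha and beta share a parity.
count pairs: odd alpha (6 choices) x odd beta (17), plus even alpha (6) x even beta (16): 6*17 + 6*16 = 198.
Total: 198 irreducible-character components + 1 reducible (abelian) component = 199.

199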